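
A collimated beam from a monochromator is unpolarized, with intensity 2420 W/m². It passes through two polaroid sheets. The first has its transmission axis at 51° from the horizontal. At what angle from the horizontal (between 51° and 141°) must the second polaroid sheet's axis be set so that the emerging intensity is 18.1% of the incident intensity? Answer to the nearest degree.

Unpolarized light through the first polarizer → I₁ = ½ I₀, now polarized at 51°.
Need I₂/I₀ = 0.181, so cos²(θ − 51°) = 0.181 / 0.5 = 0.362.
θ − 51° = arccos(√0.362) = 53.0°, giving θ ≈ 51 + 53.0 = 104.0°.

θ ≈ 104°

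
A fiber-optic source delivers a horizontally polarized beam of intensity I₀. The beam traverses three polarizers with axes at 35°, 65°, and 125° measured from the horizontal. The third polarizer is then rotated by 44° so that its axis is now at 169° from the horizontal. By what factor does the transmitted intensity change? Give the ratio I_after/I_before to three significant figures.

I_new/I_old ≈ 0.234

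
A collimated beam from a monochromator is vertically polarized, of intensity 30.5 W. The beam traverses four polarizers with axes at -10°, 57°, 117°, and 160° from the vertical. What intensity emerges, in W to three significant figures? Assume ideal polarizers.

I ≈ 0.604 W

By Malus's law, I₁ = 30.5 W · cos²(10°) = 29.58 W.
I₂ = I₁ · cos²(67°) = 29.58 · 0.1527 = 4.516 W.
I₃ = I₂ · cos²(60°) = 4.516 · 0.25 = 1.129 W.
I₄ = I₃ · cos²(43°) = 1.129 · 0.5349 = 0.6039 W.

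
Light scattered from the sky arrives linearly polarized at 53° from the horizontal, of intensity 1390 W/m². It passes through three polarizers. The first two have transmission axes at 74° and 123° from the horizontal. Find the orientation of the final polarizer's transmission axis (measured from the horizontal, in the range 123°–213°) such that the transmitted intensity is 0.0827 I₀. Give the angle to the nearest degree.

θ ≈ 185°

By Malus's law, I₁ = I₀ cos²(74° − 53°) = I₀ cos²(21°) = 0.8716 I₀.
I₂ = I₁ cos²(123° − 74°) = 0.8716 I₀ · cos²(49°) = 0.3751 I₀.
Need I₃/I₀ = 0.0827, so cos²(θ − 123°) = 0.0827 / 0.3751 = 0.2205.
θ − 123° = arccos(√0.2205) = 62.0°, giving θ ≈ 123 + 62.0 = 185.0°.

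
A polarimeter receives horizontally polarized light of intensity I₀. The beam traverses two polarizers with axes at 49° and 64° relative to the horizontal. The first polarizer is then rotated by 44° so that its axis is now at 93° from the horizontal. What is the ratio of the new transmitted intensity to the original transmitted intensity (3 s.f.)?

I_new/I_old ≈ 0.00522

Before rotation:
By Malus's law, I₁ = I₀ cos²(49° − 0°) = I₀ cos²(49°) = 0.4304 I₀.
I₂ = I₁ cos²(64° − 49°) = 0.4304 I₀ · cos²(15°) = 0.4016 I₀.
After rotation:
I₁ = I₀ cos²(93° − 0°) = I₀ cos²(87°) = 0.002739 I₀.
I₂ = I₁ cos²(64° − 93°) = 0.002739 I₀ · cos²(29°) = 0.002095 I₀.
Ratio = 0.002095 / 0.4016 = 0.005218.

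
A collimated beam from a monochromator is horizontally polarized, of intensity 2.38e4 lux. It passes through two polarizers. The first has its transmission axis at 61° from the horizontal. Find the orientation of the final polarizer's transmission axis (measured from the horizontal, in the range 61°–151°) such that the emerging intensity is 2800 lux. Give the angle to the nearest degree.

θ ≈ 106°

By Malus's law, I₁ = I₀ cos²(61° − 0°) = I₀ cos²(61°) = 0.235 I₀.
Target fraction: 2800 / 2.38e4 lux = 0.1176 of I₀.
Need I₂/I₀ = 0.1176, so cos²(θ − 61°) = 0.1176 / 0.235 = 0.5005.
θ − 61° = arccos(√0.5005) = 45.0°, giving θ ≈ 61 + 45.0 = 106.0°.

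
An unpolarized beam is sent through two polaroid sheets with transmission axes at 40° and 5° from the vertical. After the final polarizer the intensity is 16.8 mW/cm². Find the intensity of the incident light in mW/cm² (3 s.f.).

Unpolarized light through the first polarizer → I₁ = ½ I₀, now polarized at 40°.
I₂ = I₁ cos²(5° − 40°) = 0.5 I₀ · cos²(35°) = 0.3355 I₀.
So 16.8 mW/cm² = 0.3355 I₀, giving I₀ = 16.8/0.3355 = 50.07 mW/cm².

I₀ ≈ 50.1 mW/cm²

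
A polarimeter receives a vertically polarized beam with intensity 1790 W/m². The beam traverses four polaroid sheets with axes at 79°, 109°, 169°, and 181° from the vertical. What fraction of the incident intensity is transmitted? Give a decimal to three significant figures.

I/I₀ ≈ 0.00653

By Malus's law, I₁ = 1790 W/m² · cos²(79°) = 65.17 W/m².
I₂ = I₁ · cos²(30°) = 65.17 · 0.75 = 48.88 W/m².
I₃ = I₂ · cos²(60°) = 48.88 · 0.25 = 12.22 W/m².
I₄ = I₃ · cos²(12°) = 12.22 · 0.9568 = 11.69 W/m².
Transmitted fraction = 0.006531.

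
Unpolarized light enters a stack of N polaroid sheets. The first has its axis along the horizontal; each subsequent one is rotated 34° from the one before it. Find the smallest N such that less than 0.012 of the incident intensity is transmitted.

N = 11

First polarizer halves the unpolarized light: factor 1/2.
Each further stage multiplies by cos²(34°) = 0.6873.
After N polarizers: T = 0.5·0.6873^(N−1). Require T < 0.012 ⇒ N−1 > ln(0.012/0.5)/ln(0.6873) = 9.95, so N−1 ≥ 10 and N = 11.
Check: N=11 gives T = 0.01176 < 0.012; N=10 gives T = 0.01711.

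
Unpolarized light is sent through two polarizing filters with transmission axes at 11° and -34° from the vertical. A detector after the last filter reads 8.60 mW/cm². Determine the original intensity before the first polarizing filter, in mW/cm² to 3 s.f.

Unpolarized light through the first polarizer → I₁ = ½ I₀, now polarized at 11°.
I₂ = I₁ cos²(-34° − 11°) = 0.5 I₀ · cos²(45°) = 0.25 I₀.
So 8.60 mW/cm² = 0.25 I₀, giving I₀ = 8.60/0.25 = 34.4 mW/cm².

I₀ ≈ 34.4 mW/cm²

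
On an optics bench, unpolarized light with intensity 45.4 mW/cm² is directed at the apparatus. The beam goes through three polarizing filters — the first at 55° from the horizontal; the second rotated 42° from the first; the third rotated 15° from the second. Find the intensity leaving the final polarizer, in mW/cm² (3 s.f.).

I ≈ 11.7 mW/cm²

Unpolarized light through the first polarizer → I₁ = 45.4 mW/cm²/2 = 22.7 mW/cm², polarized at 55°.
I₂ = I₁ · cos²(42°) = 22.7 · 0.5523 = 12.54 mW/cm².
I₃ = I₂ · cos²(15°) = 12.54 · 0.933 = 11.7 mW/cm².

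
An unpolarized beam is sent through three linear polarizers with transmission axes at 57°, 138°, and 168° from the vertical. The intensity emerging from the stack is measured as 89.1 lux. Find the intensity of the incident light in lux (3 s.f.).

Unpolarized light through the first polarizer → I₁ = ½ I₀, now polarized at 57°.
I₂ = I₁ cos²(138° − 57°) = 0.5 I₀ · cos²(81°) = 0.01224 I₀.
I₃ = I₂ cos²(168° − 138°) = 0.01224 I₀ · cos²(30°) = 0.009177 I₀.
So 89.1 lux = 0.009177 I₀, giving I₀ = 89.1/0.009177 = 9709 lux.

I₀ ≈ 9710 lux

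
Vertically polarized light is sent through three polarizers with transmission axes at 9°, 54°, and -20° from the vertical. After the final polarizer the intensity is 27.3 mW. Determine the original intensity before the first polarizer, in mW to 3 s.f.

I₁ = I₀ cos²(9° − 0°) = I₀ cos²(9°) = 0.9755 I₀.
I₂ = I₁ cos²(54° − 9°) = 0.9755 I₀ · cos²(45°) = 0.4878 I₀.
I₃ = I₂ cos²(-20° − 54°) = 0.4878 I₀ · cos²(74°) = 0.03706 I₀.
So 27.3 mW = 0.03706 I₀, giving I₀ = 27.3/0.03706 = 736.7 mW.

I₀ ≈ 737 mW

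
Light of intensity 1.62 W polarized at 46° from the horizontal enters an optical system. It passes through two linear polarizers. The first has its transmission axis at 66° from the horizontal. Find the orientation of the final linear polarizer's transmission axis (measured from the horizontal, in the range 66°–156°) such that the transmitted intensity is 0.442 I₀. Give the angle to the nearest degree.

By Malus's law, I₁ = I₀ cos²(66° − 46°) = I₀ cos²(20°) = 0.883 I₀.
Need I₂/I₀ = 0.442, so cos²(θ − 66°) = 0.442 / 0.883 = 0.5006.
θ − 66° = arccos(√0.5006) = 45.0°, giving θ ≈ 66 + 45.0 = 111.0°.

θ ≈ 111°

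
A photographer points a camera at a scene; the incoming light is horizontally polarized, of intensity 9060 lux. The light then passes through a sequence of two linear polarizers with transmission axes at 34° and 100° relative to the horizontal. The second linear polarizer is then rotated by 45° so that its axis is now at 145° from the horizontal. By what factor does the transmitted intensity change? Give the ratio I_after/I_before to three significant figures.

I_new/I_old ≈ 0.776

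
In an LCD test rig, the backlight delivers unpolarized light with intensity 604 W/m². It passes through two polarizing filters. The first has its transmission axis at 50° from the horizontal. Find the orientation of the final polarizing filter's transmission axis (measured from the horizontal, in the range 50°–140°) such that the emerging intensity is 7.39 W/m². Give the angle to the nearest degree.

Unpolarized light through the first polarizer → I₁ = ½ I₀, now polarized at 50°.
Target fraction: 7.39 / 604 W/m² = 0.01224 of I₀.
Need I₂/I₀ = 0.01224, so cos²(θ − 50°) = 0.01224 / 0.5 = 0.02447.
θ − 50° = arccos(√0.02447) = 81.0°, giving θ ≈ 50 + 81.0 = 131.0°.

θ ≈ 131°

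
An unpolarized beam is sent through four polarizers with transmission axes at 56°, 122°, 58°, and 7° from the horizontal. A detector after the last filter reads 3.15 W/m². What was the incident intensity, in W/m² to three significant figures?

Unpolarized light through the first polarizer → I₁ = ½ I₀, now polarized at 56°.
I₂ = I₁ cos²(122° − 56°) = 0.5 I₀ · cos²(66°) = 0.08272 I₀.
I₃ = I₂ cos²(58° − 122°) = 0.08272 I₀ · cos²(64°) = 0.0159 I₀.
I₄ = I₃ cos²(7° − 58°) = 0.0159 I₀ · cos²(51°) = 0.006295 I₀.
So 3.15 W/m² = 0.006295 I₀, giving I₀ = 3.15/0.006295 = 500.4 W/m².

I₀ ≈ 500 W/m²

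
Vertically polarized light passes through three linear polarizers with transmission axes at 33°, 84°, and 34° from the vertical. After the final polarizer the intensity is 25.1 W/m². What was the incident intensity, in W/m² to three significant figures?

By Malus's law, I₁ = I₀ cos²(33° − 0°) = I₀ cos²(33°) = 0.7034 I₀.
I₂ = I₁ cos²(84° − 33°) = 0.7034 I₀ · cos²(51°) = 0.2786 I₀.
I₃ = I₂ cos²(34° − 84°) = 0.2786 I₀ · cos²(50°) = 0.1151 I₀.
So 25.1 W/m² = 0.1151 I₀, giving I₀ = 25.1/0.1151 = 218.1 W/m².

I₀ ≈ 218 W/m²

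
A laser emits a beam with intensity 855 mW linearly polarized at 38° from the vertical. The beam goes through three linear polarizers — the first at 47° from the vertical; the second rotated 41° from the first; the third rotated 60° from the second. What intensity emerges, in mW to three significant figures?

I ≈ 119 mW

I₁ = 855 mW · cos²(9°) = 834.1 mW.
I₂ = I₁ · cos²(41°) = 834.1 · 0.5696 = 475.1 mW.
I₃ = I₂ · cos²(60°) = 475.1 · 0.25 = 118.8 mW.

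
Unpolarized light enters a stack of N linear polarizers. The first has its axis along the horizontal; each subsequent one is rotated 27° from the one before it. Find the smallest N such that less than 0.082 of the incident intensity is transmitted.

First polarizer halves the unpolarized light: factor 1/2.
Each further stage multiplies by cos²(27°) = 0.7939.
After N polarizers: T = 0.5·0.7939^(N−1). Require T < 0.082 ⇒ N−1 > ln(0.082/0.5)/ln(0.7939) = 7.83, so N−1 ≥ 8 and N = 9.
Check: N=9 gives T = 0.0789 < 0.082; N=8 gives T = 0.09938.

N = 9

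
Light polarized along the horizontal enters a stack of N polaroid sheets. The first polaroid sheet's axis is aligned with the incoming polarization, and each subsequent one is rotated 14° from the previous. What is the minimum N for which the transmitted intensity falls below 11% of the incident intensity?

N = 38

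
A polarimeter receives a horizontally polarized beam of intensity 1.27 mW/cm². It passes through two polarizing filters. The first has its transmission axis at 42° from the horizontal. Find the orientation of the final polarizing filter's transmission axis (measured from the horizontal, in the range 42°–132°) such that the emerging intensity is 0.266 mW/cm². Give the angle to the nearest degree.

I₁ = I₀ cos²(42° − 0°) = I₀ cos²(42°) = 0.5523 I₀.
Target fraction: 0.266 / 1.27 mW/cm² = 0.2094 of I₀.
Need I₂/I₀ = 0.2094, so cos²(θ − 42°) = 0.2094 / 0.5523 = 0.3793.
θ − 42° = arccos(√0.3793) = 52.0°, giving θ ≈ 42 + 52.0 = 94.0°.

θ ≈ 94°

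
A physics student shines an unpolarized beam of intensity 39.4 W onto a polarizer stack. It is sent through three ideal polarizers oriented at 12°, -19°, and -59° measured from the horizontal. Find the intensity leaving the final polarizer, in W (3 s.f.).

I ≈ 8.49 W

Unpolarized light through the first polarizer → I₁ = 39.4 W/2 = 19.7 W, polarized at 12°.
I₂ = I₁ · cos²(31°) = 19.7 · 0.7347 = 14.47 W.
I₃ = I₂ · cos²(40°) = 14.47 · 0.5868 = 8.494 W.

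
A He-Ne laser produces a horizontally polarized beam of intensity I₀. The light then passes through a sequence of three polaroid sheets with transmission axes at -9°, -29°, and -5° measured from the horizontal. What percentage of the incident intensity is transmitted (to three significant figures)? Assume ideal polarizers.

≈ 71.9%

By Malus's law, I₁ = I₀ cos²(-9° − 0°) = I₀ cos²(9°) = 0.9755 I₀.
I₂ = I₁ cos²(-29° + 9°) = 0.9755 I₀ · cos²(20°) = 0.8614 I₀.
I₃ = I₂ cos²(-5° + 29°) = 0.8614 I₀ · cos²(24°) = 0.7189 I₀.
That is 71.89% of the incident intensity.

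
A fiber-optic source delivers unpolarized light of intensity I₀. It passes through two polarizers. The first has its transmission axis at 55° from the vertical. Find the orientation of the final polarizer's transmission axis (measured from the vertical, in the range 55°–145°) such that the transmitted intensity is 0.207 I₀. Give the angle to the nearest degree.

θ ≈ 105°

Unpolarized light through the first polarizer → I₁ = ½ I₀, now polarized at 55°.
Need I₂/I₀ = 0.207, so cos²(θ − 55°) = 0.207 / 0.5 = 0.414.
θ − 55° = arccos(√0.414) = 50.0°, giving θ ≈ 55 + 50.0 = 105.0°.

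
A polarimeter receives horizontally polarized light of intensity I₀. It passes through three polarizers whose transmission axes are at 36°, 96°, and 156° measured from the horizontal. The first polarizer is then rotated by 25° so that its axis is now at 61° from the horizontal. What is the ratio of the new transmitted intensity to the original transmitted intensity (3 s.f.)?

Before rotation:
I₁ = I₀ cos²(36° − 0°) = I₀ cos²(36°) = 0.6545 I₀.
I₂ = I₁ cos²(96° − 36°) = 0.6545 I₀ · cos²(60°) = 0.1636 I₀.
I₃ = I₂ cos²(156° − 96°) = 0.1636 I₀ · cos²(60°) = 0.04091 I₀.
After rotation:
I₁ = I₀ cos²(61° − 0°) = I₀ cos²(61°) = 0.235 I₀.
I₂ = I₁ cos²(96° − 61°) = 0.235 I₀ · cos²(35°) = 0.1577 I₀.
I₃ = I₂ cos²(156° − 96°) = 0.1577 I₀ · cos²(60°) = 0.03943 I₀.
Ratio = 0.03943 / 0.04091 = 0.9639.

I_new/I_old ≈ 0.964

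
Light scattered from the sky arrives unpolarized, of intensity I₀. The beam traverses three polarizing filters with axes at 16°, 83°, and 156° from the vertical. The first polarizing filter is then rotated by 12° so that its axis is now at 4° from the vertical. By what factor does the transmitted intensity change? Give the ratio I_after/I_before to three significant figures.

Before rotation:
Unpolarized light through the first polarizer → I₁ = ½ I₀, now polarized at 16°.
I₂ = I₁ cos²(83° − 16°) = 0.5 I₀ · cos²(67°) = 0.07634 I₀.
I₃ = I₂ cos²(156° − 83°) = 0.07634 I₀ · cos²(73°) = 0.006525 I₀.
After rotation:
Unpolarized light through the first polarizer → I₁ = ½ I₀, now polarized at 4°.
I₂ = I₁ cos²(83° − 4°) = 0.5 I₀ · cos²(79°) = 0.0182 I₀.
I₃ = I₂ cos²(156° − 83°) = 0.0182 I₀ · cos²(73°) = 0.001556 I₀.
Ratio = 0.001556 / 0.006525 = 0.2385.

I_new/I_old ≈ 0.238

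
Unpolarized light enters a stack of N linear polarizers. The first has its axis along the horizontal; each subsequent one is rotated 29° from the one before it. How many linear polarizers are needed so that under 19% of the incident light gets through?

First polarizer halves the unpolarized light: factor 1/2.
Each further stage multiplies by cos²(29°) = 0.765.
After N polarizers: T = 0.5·0.765^(N−1). Require T < 0.19 ⇒ N−1 > ln(0.19/0.5)/ln(0.765) = 3.61, so N−1 ≥ 4 and N = 5.
Check: N=5 gives T = 0.1712 < 0.19; N=4 gives T = 0.2238.

N = 5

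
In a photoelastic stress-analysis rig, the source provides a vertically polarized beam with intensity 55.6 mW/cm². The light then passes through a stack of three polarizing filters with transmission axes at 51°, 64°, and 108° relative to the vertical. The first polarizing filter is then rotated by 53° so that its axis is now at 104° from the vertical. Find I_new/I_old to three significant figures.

I_new/I_old ≈ 0.0913

Before rotation:
I₁ = I₀ cos²(51° − 0°) = I₀ cos²(51°) = 0.396 I₀.
I₂ = I₁ cos²(64° − 51°) = 0.396 I₀ · cos²(13°) = 0.376 I₀.
I₃ = I₂ cos²(108° − 64°) = 0.376 I₀ · cos²(44°) = 0.1946 I₀.
After rotation:
I₁ = I₀ cos²(104° − 0°) = I₀ cos²(76°) = 0.05853 I₀.
I₂ = I₁ cos²(64° − 104°) = 0.05853 I₀ · cos²(40°) = 0.03434 I₀.
I₃ = I₂ cos²(108° − 64°) = 0.03434 I₀ · cos²(44°) = 0.01777 I₀.
Ratio = 0.01777 / 0.1946 = 0.09134.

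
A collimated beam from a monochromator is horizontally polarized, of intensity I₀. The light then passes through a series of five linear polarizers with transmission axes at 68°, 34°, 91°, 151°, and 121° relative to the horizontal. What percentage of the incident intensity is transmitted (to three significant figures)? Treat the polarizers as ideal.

≈ 0.536%

I₁ = I₀ cos²(68° − 0°) = I₀ cos²(68°) = 0.1403 I₀.
I₂ = I₁ cos²(34° − 68°) = 0.1403 I₀ · cos²(34°) = 0.09645 I₀.
I₃ = I₂ cos²(91° − 34°) = 0.09645 I₀ · cos²(57°) = 0.02861 I₀.
I₄ = I₃ cos²(151° − 91°) = 0.02861 I₀ · cos²(60°) = 0.007152 I₀.
I₅ = I₄ cos²(121° − 151°) = 0.007152 I₀ · cos²(30°) = 0.005364 I₀.
That is 0.5364% of the incident intensity.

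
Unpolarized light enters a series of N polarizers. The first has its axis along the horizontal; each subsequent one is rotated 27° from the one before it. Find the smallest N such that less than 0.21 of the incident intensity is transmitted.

N = 5

First polarizer halves the unpolarized light: factor 1/2.
Each further stage multiplies by cos²(27°) = 0.7939.
After N polarizers: T = 0.5·0.7939^(N−1). Require T < 0.21 ⇒ N−1 > ln(0.21/0.5)/ln(0.7939) = 3.76, so N−1 ≥ 4 and N = 5.
Check: N=5 gives T = 0.1986 < 0.21; N=4 gives T = 0.2502.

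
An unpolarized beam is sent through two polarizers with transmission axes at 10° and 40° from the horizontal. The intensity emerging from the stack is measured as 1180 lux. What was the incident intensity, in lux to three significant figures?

Unpolarized light through the first polarizer → I₁ = ½ I₀, now polarized at 10°.
I₂ = I₁ cos²(40° − 10°) = 0.5 I₀ · cos²(30°) = 0.375 I₀.
So 1180 lux = 0.375 I₀, giving I₀ = 1180/0.375 = 3147 lux.

I₀ ≈ 3150 lux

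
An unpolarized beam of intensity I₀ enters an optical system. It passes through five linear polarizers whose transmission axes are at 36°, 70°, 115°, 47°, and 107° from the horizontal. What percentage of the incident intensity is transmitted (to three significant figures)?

≈ 0.603%

Unpolarized light through the first polarizer → I₁ = ½ I₀, now polarized at 36°.
I₂ = I₁ cos²(70° − 36°) = 0.5 I₀ · cos²(34°) = 0.3437 I₀.
I₃ = I₂ cos²(115° − 70°) = 0.3437 I₀ · cos²(45°) = 0.1718 I₀.
I₄ = I₃ cos²(47° − 115°) = 0.1718 I₀ · cos²(68°) = 0.02411 I₀.
I₅ = I₄ cos²(107° − 47°) = 0.02411 I₀ · cos²(60°) = 0.006028 I₀.
That is 0.6028% of the incident intensity.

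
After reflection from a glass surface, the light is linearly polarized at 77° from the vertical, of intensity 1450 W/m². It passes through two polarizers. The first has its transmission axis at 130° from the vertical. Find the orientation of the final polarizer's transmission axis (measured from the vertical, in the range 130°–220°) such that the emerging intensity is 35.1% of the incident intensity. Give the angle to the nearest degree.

θ ≈ 140°

By Malus's law, I₁ = I₀ cos²(130° − 77°) = I₀ cos²(53°) = 0.3622 I₀.
Need I₂/I₀ = 0.351, so cos²(θ − 130°) = 0.351 / 0.3622 = 0.9691.
θ − 130° = arccos(√0.9691) = 10.1°, giving θ ≈ 130 + 10.1 = 140.1°.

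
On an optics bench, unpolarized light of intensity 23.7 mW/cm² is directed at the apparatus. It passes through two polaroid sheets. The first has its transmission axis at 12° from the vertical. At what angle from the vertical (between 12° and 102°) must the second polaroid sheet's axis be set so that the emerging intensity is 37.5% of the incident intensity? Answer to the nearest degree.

θ ≈ 42°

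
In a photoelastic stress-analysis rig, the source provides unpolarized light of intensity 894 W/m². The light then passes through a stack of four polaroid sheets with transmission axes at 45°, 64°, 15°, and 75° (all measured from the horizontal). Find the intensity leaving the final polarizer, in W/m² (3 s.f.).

Unpolarized light through the first polarizer → I₁ = 894 W/m²/2 = 447 W/m², polarized at 45°.
I₂ = I₁ · cos²(19°) = 447 · 0.894 = 399.6 W/m².
I₃ = I₂ · cos²(49°) = 399.6 · 0.4304 = 172 W/m².
I₄ = I₃ · cos²(60°) = 172 · 0.25 = 43 W/m².

I ≈ 43.0 W/m²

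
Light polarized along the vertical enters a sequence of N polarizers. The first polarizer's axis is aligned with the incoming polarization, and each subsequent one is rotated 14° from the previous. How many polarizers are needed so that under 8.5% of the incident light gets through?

First polarizer is aligned with the polarization: full transmission.
Each further stage multiplies by cos²(14°) = 0.9415.
After N polarizers: T = 0.9415^(N−1). Require T < 0.085 ⇒ N−1 > ln(0.085)/ln(0.9415) = 40.87, so N−1 ≥ 41 and N = 42.
Check: N=42 gives T = 0.08436 < 0.085; N=41 gives T = 0.0896.

N = 42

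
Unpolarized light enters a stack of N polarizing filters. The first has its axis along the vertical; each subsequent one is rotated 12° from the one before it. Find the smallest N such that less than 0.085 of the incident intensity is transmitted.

N = 42

First polarizer halves the unpolarized light: factor 1/2.
Each further stage multiplies by cos²(12°) = 0.9568.
After N polarizers: T = 0.5·0.9568^(N−1). Require T < 0.085 ⇒ N−1 > ln(0.085/0.5)/ln(0.9568) = 40.10, so N−1 ≥ 41 and N = 42.
Check: N=42 gives T = 0.08168 < 0.085; N=41 gives T = 0.08537.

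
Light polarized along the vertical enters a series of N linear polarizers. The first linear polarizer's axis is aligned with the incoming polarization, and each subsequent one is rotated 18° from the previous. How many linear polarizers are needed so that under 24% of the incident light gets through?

First polarizer is aligned with the polarization: full transmission.
Each further stage multiplies by cos²(18°) = 0.9045.
After N polarizers: T = 0.9045^(N−1). Require T < 0.24 ⇒ N−1 > ln(0.24)/ln(0.9045) = 14.22, so N−1 ≥ 15 and N = 16.
Check: N=16 gives T = 0.2219 < 0.24; N=15 gives T = 0.2453.

N = 16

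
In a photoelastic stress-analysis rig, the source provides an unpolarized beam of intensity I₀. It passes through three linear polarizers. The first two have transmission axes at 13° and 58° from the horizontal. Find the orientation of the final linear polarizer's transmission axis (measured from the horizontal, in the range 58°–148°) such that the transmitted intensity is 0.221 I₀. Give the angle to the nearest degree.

Unpolarized light through the first polarizer → I₁ = ½ I₀, now polarized at 13°.
I₂ = I₁ cos²(58° − 13°) = 0.5 I₀ · cos²(45°) = 0.25 I₀.
Need I₃/I₀ = 0.221, so cos²(θ − 58°) = 0.221 / 0.25 = 0.884.
θ − 58° = arccos(√0.884) = 19.9°, giving θ ≈ 58 + 19.9 = 77.9°.

θ ≈ 78°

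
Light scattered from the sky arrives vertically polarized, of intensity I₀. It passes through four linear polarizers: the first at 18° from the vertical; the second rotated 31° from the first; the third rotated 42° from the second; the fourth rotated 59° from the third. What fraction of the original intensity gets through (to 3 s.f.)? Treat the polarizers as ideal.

≈ 0.0974 I₀

I₁ = I₀ cos²(18° − 0°) = I₀ cos²(18°) = 0.9045 I₀.
I₂ = I₁ cos²(31°) = 0.9045 · 0.7347 I₀ = 0.6646 I₀.
I₃ = I₂ cos²(42°) = 0.6646 · 0.5523 I₀ = 0.367 I₀.
I₄ = I₃ cos²(59°) = 0.367 · 0.2653 I₀ = 0.09736 I₀.
Transmitted fraction = 0.09736.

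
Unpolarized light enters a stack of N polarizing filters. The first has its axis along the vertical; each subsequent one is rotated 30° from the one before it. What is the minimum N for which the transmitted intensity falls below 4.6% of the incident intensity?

N = 10

First polarizer halves the unpolarized light: factor 1/2.
Each further stage multiplies by cos²(30°) = 0.75.
After N polarizers: T = 0.5·0.75^(N−1). Require T < 0.046 ⇒ N−1 > ln(0.046/0.5)/ln(0.75) = 8.29, so N−1 ≥ 9 and N = 10.
Check: N=10 gives T = 0.03754 < 0.046; N=9 gives T = 0.05006.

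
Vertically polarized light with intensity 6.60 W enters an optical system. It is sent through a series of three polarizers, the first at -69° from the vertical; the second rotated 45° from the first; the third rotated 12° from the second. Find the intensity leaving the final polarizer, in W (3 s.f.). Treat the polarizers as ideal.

By Malus's law, I₁ = 6.60 W · cos²(69°) = 0.8476 W.
I₂ = I₁ · cos²(45°) = 0.8476 · 0.5 = 0.4238 W.
I₃ = I₂ · cos²(12°) = 0.4238 · 0.9568 = 0.4055 W.

I ≈ 0.405 W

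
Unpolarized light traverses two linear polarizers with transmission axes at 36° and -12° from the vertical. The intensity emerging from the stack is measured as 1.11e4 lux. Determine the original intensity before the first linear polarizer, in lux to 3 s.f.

Unpolarized light through the first polarizer → I₁ = ½ I₀, now polarized at 36°.
I₂ = I₁ cos²(-12° − 36°) = 0.5 I₀ · cos²(48°) = 0.2239 I₀.
So 1.11e4 lux = 0.2239 I₀, giving I₀ = 1.11e4/0.2239 = 4.958e+04 lux.

I₀ ≈ 4.96e4 lux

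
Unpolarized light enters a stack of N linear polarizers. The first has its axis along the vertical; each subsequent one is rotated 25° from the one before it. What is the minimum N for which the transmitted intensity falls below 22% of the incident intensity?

First polarizer halves the unpolarized light: factor 1/2.
Each further stage multiplies by cos²(25°) = 0.8214.
After N polarizers: T = 0.5·0.8214^(N−1). Require T < 0.22 ⇒ N−1 > ln(0.22/0.5)/ln(0.8214) = 4.17, so N−1 ≥ 5 and N = 6.
Check: N=6 gives T = 0.187 < 0.22; N=5 gives T = 0.2276.

N = 6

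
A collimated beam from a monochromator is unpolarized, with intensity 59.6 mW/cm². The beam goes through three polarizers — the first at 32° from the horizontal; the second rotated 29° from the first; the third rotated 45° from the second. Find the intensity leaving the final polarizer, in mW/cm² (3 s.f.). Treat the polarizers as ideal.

Unpolarized light through the first polarizer → I₁ = 59.6 mW/cm²/2 = 29.8 mW/cm², polarized at 32°.
I₂ = I₁ · cos²(29°) = 29.8 · 0.765 = 22.8 mW/cm².
I₃ = I₂ · cos²(45°) = 22.8 · 0.5 = 11.4 mW/cm².

I ≈ 11.4 mW/cm²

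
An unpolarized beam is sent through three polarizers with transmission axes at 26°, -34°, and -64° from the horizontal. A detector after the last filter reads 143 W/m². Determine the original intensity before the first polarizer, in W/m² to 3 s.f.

Unpolarized light through the first polarizer → I₁ = ½ I₀, now polarized at 26°.
I₂ = I₁ cos²(-34° − 26°) = 0.5 I₀ · cos²(60°) = 0.125 I₀.
I₃ = I₂ cos²(-64° + 34°) = 0.125 I₀ · cos²(30°) = 0.09375 I₀.
So 143 W/m² = 0.09375 I₀, giving I₀ = 143/0.09375 = 1525 W/m².

I₀ ≈ 1530 W/m²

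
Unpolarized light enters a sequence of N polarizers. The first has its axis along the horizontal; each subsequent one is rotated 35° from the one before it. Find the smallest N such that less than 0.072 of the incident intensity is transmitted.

First polarizer halves the unpolarized light: factor 1/2.
Each further stage multiplies by cos²(35°) = 0.671.
After N polarizers: T = 0.5·0.671^(N−1). Require T < 0.072 ⇒ N−1 > ln(0.072/0.5)/ln(0.671) = 4.86, so N−1 ≥ 5 and N = 6.
Check: N=6 gives T = 0.06802 < 0.072; N=5 gives T = 0.1014.

N = 6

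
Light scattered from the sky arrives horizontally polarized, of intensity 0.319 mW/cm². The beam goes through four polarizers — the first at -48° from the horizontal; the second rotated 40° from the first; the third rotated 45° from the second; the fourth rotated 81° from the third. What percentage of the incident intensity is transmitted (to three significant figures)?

I₁ = 0.319 mW/cm² · cos²(48°) = 0.1428 mW/cm².
I₂ = I₁ · cos²(40°) = 0.1428 · 0.5868 = 0.08381 mW/cm².
I₃ = I₂ · cos²(45°) = 0.08381 · 0.5 = 0.04191 mW/cm².
I₄ = I₃ · cos²(81°) = 0.04191 · 0.02447 = 0.001026 mW/cm².
That is 0.3215% of the incident intensity.

≈ 0.321%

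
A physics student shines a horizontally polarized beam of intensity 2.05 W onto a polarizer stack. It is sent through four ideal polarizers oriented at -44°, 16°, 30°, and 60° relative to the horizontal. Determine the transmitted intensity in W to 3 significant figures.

I₁ = 2.05 W · cos²(44°) = 1.061 W.
I₂ = I₁ · cos²(60°) = 1.061 · 0.25 = 0.2652 W.
I₃ = I₂ · cos²(14°) = 0.2652 · 0.9415 = 0.2497 W.
I₄ = I₃ · cos²(30°) = 0.2497 · 0.75 = 0.1873 W.

I ≈ 0.187 W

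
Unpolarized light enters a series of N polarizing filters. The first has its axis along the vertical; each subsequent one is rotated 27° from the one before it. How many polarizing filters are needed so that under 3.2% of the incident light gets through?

First polarizer halves the unpolarized light: factor 1/2.
Each further stage multiplies by cos²(27°) = 0.7939.
After N polarizers: T = 0.5·0.7939^(N−1). Require T < 0.032 ⇒ N−1 > ln(0.032/0.5)/ln(0.7939) = 11.91, so N−1 ≥ 12 and N = 13.
Check: N=13 gives T = 0.03134 < 0.032; N=12 gives T = 0.03948.

N = 13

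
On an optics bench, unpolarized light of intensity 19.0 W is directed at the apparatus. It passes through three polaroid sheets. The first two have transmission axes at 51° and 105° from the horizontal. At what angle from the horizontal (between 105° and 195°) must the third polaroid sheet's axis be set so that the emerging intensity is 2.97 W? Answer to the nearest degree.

Unpolarized light through the first polarizer → I₁ = ½ I₀, now polarized at 51°.
I₂ = I₁ cos²(105° − 51°) = 0.5 I₀ · cos²(54°) = 0.1727 I₀.
Target fraction: 2.97 / 19.0 W = 0.1563 of I₀.
Need I₃/I₀ = 0.1563, so cos²(θ − 105°) = 0.1563 / 0.1727 = 0.9049.
θ − 105° = arccos(√0.9049) = 18.0°, giving θ ≈ 105 + 18.0 = 123.0°.

θ ≈ 123°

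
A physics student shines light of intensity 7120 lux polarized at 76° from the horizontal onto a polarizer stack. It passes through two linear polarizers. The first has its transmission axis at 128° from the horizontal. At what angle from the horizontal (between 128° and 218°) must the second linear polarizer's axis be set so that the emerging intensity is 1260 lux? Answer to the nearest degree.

θ ≈ 175°

By Malus's law, I₁ = I₀ cos²(128° − 76°) = I₀ cos²(52°) = 0.379 I₀.
Target fraction: 1260 / 7120 lux = 0.177 of I₀.
Need I₂/I₀ = 0.177, so cos²(θ − 128°) = 0.177 / 0.379 = 0.4669.
θ − 128° = arccos(√0.4669) = 46.9°, giving θ ≈ 128 + 46.9 = 174.9°.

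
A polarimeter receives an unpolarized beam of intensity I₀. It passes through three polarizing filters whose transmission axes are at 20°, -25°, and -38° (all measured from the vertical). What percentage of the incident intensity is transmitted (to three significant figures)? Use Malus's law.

Unpolarized light through the first polarizer → I₁ = ½ I₀, now polarized at 20°.
I₂ = I₁ cos²(-25° − 20°) = 0.5 I₀ · cos²(45°) = 0.25 I₀.
I₃ = I₂ cos²(-38° + 25°) = 0.25 I₀ · cos²(13°) = 0.2373 I₀.
That is 23.73% of the incident intensity.

≈ 23.7%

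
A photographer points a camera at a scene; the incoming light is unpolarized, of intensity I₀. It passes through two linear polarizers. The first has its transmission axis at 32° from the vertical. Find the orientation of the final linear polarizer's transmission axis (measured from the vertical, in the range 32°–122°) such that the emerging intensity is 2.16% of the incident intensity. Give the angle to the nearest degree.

θ ≈ 110°

Unpolarized light through the first polarizer → I₁ = ½ I₀, now polarized at 32°.
Need I₂/I₀ = 0.0216, so cos²(θ − 32°) = 0.0216 / 0.5 = 0.0432.
θ − 32° = arccos(√0.0432) = 78.0°, giving θ ≈ 32 + 78.0 = 110.0°.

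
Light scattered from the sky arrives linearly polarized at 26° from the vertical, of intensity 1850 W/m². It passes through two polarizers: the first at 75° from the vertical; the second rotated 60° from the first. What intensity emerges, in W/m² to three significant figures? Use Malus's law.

I ≈ 199 W/m²

By Malus's law, I₁ = 1850 W/m² · cos²(49°) = 796.3 W/m².
I₂ = I₁ · cos²(60°) = 796.3 · 0.25 = 199.1 W/m².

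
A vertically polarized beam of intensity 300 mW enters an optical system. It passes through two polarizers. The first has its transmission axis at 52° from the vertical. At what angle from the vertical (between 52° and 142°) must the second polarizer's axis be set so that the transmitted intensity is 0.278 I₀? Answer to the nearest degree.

I₁ = I₀ cos²(52° − 0°) = I₀ cos²(52°) = 0.379 I₀.
Need I₂/I₀ = 0.278, so cos²(θ − 52°) = 0.278 / 0.379 = 0.7334.
θ − 52° = arccos(√0.7334) = 31.1°, giving θ ≈ 52 + 31.1 = 83.1°.

θ ≈ 83°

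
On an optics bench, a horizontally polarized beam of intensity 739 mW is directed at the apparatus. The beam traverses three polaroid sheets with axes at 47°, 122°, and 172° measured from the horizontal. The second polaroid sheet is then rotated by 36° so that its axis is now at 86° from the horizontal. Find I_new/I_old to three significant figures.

I_new/I_old ≈ 0.106

Before rotation:
I₁ = I₀ cos²(47° − 0°) = I₀ cos²(47°) = 0.4651 I₀.
I₂ = I₁ cos²(122° − 47°) = 0.4651 I₀ · cos²(75°) = 0.03116 I₀.
I₃ = I₂ cos²(172° − 122°) = 0.03116 I₀ · cos²(50°) = 0.01287 I₀.
After rotation:
I₁ = I₀ cos²(47° − 0°) = I₀ cos²(47°) = 0.4651 I₀.
I₂ = I₁ cos²(86° − 47°) = 0.4651 I₀ · cos²(39°) = 0.2809 I₀.
I₃ = I₂ cos²(172° − 86°) = 0.2809 I₀ · cos²(86°) = 0.001367 I₀.
Ratio = 0.001367 / 0.01287 = 0.1062.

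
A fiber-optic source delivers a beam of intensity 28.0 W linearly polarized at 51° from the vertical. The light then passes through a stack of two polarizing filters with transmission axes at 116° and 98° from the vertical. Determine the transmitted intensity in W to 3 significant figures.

I₁ = 28.0 W · cos²(65°) = 5.001 W.
I₂ = I₁ · cos²(18°) = 5.001 · 0.9045 = 4.523 W.

I ≈ 4.52 W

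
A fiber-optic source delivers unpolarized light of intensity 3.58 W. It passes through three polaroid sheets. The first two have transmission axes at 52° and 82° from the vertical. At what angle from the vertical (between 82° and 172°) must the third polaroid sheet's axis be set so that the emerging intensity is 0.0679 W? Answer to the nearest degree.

θ ≈ 159°

Unpolarized light through the first polarizer → I₁ = ½ I₀, now polarized at 52°.
I₂ = I₁ cos²(82° − 52°) = 0.5 I₀ · cos²(30°) = 0.375 I₀.
Target fraction: 0.0679 / 3.58 W = 0.01897 of I₀.
Need I₃/I₀ = 0.01897, so cos²(θ − 82°) = 0.01897 / 0.375 = 0.05058.
θ − 82° = arccos(√0.05058) = 77.0°, giving θ ≈ 82 + 77.0 = 159.0°.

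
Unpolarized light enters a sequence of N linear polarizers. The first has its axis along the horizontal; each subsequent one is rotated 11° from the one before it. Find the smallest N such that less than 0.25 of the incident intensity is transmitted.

First polarizer halves the unpolarized light: factor 1/2.
Each further stage multiplies by cos²(11°) = 0.9636.
After N polarizers: T = 0.5·0.9636^(N−1). Require T < 0.25 ⇒ N−1 > ln(0.25/0.5)/ln(0.9636) = 18.69, so N−1 ≥ 19 and N = 20.
Check: N=20 gives T = 0.2471 < 0.25; N=19 gives T = 0.2565.

N = 20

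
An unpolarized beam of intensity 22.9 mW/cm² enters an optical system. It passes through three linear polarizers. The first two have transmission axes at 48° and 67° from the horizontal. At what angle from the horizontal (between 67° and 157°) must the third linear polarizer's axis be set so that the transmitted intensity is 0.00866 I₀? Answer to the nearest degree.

θ ≈ 149°

Unpolarized light through the first polarizer → I₁ = ½ I₀, now polarized at 48°.
I₂ = I₁ cos²(67° − 48°) = 0.5 I₀ · cos²(19°) = 0.447 I₀.
Need I₃/I₀ = 0.00866, so cos²(θ − 67°) = 0.00866 / 0.447 = 0.01937.
θ − 67° = arccos(√0.01937) = 82.0°, giving θ ≈ 67 + 82.0 = 149.0°.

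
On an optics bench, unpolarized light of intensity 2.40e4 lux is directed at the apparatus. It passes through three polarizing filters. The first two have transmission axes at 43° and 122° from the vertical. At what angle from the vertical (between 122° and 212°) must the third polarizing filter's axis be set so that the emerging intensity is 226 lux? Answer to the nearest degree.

Unpolarized light through the first polarizer → I₁ = ½ I₀, now polarized at 43°.
I₂ = I₁ cos²(122° − 43°) = 0.5 I₀ · cos²(79°) = 0.0182 I₀.
Target fraction: 226 / 2.40e4 lux = 0.009417 of I₀.
Need I₃/I₀ = 0.009417, so cos²(θ − 122°) = 0.009417 / 0.0182 = 0.5173.
θ − 122° = arccos(√0.5173) = 44.0°, giving θ ≈ 122 + 44.0 = 166.0°.

θ ≈ 166°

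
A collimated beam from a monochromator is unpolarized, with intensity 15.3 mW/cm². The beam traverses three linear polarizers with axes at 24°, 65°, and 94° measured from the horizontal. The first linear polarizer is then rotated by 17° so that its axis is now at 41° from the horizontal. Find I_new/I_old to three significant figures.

Before rotation:
Unpolarized light through the first polarizer → I₁ = ½ I₀, now polarized at 24°.
I₂ = I₁ cos²(65° − 24°) = 0.5 I₀ · cos²(41°) = 0.2848 I₀.
I₃ = I₂ cos²(94° − 65°) = 0.2848 I₀ · cos²(29°) = 0.2179 I₀.
After rotation:
Unpolarized light through the first polarizer → I₁ = ½ I₀, now polarized at 41°.
I₂ = I₁ cos²(65° − 41°) = 0.5 I₀ · cos²(24°) = 0.4173 I₀.
I₃ = I₂ cos²(94° − 65°) = 0.4173 I₀ · cos²(29°) = 0.3192 I₀.
Ratio = 0.3192 / 0.2179 = 1.465.

I_new/I_old ≈ 1.47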